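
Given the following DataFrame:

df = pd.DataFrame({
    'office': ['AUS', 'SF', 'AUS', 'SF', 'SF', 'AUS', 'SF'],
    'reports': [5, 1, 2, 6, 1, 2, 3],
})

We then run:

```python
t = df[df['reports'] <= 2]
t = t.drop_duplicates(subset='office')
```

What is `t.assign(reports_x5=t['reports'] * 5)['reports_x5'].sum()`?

filter rows where reports <= 2:
  office  reports
1     SF        1
2    AUS        2
4     SF        1
5    AUS        2
drop duplicate office (keep=first):
  office  reports
1     SF        1
2    AUS        2
add column reports_x5 = t['reports'] * 5:
  office  reports  reports_x5
1     SF        1           5
2    AUS        2          10
Finally, sum of column 'reports_x5' = 15.

15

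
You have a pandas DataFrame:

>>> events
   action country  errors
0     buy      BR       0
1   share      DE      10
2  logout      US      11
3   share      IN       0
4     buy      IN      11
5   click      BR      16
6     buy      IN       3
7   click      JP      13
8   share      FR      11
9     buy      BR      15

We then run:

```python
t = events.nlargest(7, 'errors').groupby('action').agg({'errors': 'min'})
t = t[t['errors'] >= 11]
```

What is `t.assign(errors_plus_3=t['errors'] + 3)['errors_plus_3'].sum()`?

44

take 7 rows with largest errors:
   action country  errors
5   click      BR      16
9     buy      BR      15
7   click      JP      13
2  logout      US      11
4     buy      IN      11
8   share      FR      11
1   share      DE      10
group by action, min of errors:
        errors
action        
buy         11
click       13
logout      11
share       10
filter rows where errors >= 11:
        errors
action        
buy         11
click       13
logout      11
add column errors_plus_3 = t['errors'] + 3:
        errors  errors_plus_3
action                       
buy         11             14
click       13             16
logout      11             14
Hence 44.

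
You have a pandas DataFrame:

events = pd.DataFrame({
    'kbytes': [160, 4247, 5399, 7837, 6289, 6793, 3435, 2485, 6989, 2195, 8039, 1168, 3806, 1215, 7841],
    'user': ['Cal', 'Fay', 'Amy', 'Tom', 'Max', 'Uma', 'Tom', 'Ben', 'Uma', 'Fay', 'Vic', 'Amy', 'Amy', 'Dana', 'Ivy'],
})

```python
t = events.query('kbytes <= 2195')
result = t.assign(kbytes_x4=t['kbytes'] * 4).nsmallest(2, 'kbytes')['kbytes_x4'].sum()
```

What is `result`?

5312

filter rows where kbytes <= 2195:
    kbytes  user
0      160   Cal
9     2195   Fay
11    1168   Amy
13    1215  Dana
add column kbytes_x4 = t['kbytes'] * 4:
    kbytes  user  kbytes_x4
0      160   Cal        640
9     2195   Fay       8780
11    1168   Amy       4672
13    1215  Dana       4860
take 2 rows with smallest kbytes:
    kbytes user  kbytes_x4
0      160  Cal        640
11    1168  Amy       4672
So sum() = 5312.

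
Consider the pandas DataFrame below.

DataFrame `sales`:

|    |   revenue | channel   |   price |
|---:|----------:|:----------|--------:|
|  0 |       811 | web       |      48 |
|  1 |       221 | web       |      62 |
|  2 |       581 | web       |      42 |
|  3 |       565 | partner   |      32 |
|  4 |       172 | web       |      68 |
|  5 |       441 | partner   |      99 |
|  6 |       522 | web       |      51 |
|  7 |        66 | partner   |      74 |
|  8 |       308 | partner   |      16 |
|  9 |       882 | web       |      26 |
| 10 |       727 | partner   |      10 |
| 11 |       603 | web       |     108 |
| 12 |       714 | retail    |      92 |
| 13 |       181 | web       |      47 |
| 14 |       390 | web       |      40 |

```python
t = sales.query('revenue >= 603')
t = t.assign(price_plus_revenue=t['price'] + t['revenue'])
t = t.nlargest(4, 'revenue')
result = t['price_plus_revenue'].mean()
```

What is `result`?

827.5

filter rows where revenue >= 603:
    revenue  channel  price
0       811      web     48
9       882      web     26
10      727  partner     10
11      603      web    108
12      714   retail     92
add column price_plus_revenue = t['price'] + t['revenue']:
    revenue  channel  price  price_plus_revenue
0       811      web     48                 859
9       882      web     26                 908
10      727  partner     10                 737
11      603      web    108                 711
12      714   retail     92                 806
take 4 rows with largest revenue:
    revenue  channel  price  price_plus_revenue
9       882      web     26                 908
0       811      web     48                 859
10      727  partner     10                 737
12      714   retail     92                 806
Reading off the mean of column 'price_plus_revenue', we get 827.5.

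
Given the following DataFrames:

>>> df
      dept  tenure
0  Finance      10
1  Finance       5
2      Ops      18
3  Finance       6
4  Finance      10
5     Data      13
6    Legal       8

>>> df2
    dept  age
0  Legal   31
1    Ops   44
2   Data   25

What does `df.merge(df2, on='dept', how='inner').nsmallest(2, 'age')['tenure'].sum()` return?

merge on 'dept' (how='inner') → 3 rows:
    dept  tenure  age
0    Ops      18   44
1   Data      13   25
2  Legal       8   31
take 2 rows with smallest age:
    dept  tenure  age
1   Data      13   25
2  Legal       8   31
Finally, sum of column 'tenure' = 21.

21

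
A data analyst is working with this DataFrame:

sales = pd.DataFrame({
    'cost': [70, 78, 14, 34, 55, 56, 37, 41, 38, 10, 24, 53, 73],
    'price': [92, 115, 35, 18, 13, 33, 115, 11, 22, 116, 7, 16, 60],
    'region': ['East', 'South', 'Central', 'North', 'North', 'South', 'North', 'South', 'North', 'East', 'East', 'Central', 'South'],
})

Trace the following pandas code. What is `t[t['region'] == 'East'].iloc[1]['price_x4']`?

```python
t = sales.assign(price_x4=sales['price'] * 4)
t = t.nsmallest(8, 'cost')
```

28

add column price_x4 = sales['price'] * 4:
    cost  price   region  price_x4
0     70     92     East       368
1     78    115    South       460
2     14     35  Central       140
3     34     18    North        72
4     55     13    North        52
5     56     33    South       132
6     37    115    North       460
7     41     11    South        44
8     38     22    North        88
9     10    116     East       464
10    24      7     East        28
11    53     16  Central        64
12    73     60    South       240
take 8 rows with smallest cost:
    cost  price   region  price_x4
9     10    116     East       464
2     14     35  Central       140
10    24      7     East        28
3     34     18    North        72
6     37    115    North       460
8     38     22    North        88
7     41     11    South        44
11    53     16  Central        64
filter rows where region == 'East':
    cost  price region  price_x4
9     10    116   East       464
10    24      7   East        28
Hence 28.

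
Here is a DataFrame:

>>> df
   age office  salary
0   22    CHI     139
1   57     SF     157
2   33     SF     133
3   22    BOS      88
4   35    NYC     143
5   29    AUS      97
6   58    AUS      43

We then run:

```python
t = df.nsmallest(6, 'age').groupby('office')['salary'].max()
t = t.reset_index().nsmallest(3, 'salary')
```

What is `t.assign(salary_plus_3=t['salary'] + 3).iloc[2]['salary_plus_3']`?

142

take 6 rows with smallest age:
   age office  salary
0   22    CHI     139
3   22    BOS      88
5   29    AUS      97
2   33     SF     133
4   35    NYC     143
1   57     SF     157
group by office, max of salary:
office
AUS     97
BOS     88
CHI    139
NYC    143
SF     157
Name: salary, dtype: int64
reset_index():
  office  salary
0    AUS      97
1    BOS      88
2    CHI     139
3    NYC     143
4     SF     157
take 3 rows with smallest salary:
  office  salary
1    BOS      88
0    AUS      97
2    CHI     139
add column salary_plus_3 = t['salary'] + 3:
  office  salary  salary_plus_3
1    BOS      88             91
0    AUS      97            100
2    CHI     139            142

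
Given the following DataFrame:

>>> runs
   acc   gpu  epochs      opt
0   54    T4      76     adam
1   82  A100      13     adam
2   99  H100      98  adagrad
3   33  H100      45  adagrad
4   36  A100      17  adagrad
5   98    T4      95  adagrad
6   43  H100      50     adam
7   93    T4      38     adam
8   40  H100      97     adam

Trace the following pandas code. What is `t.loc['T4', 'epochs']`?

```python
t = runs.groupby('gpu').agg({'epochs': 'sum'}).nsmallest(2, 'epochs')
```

group by gpu, sum of epochs:
      epochs
gpu         
A100      30
H100     290
T4       209
take 2 rows with smallest epochs:
      epochs
gpu         
A100      30
T4       209
Hence 209.

209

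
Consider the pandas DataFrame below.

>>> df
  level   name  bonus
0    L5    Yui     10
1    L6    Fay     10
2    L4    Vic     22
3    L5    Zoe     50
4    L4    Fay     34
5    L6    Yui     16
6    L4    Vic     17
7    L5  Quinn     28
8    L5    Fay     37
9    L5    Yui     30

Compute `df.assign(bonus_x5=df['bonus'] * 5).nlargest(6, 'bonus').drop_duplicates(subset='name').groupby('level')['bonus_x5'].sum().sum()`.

add column bonus_x5 = df['bonus'] * 5:
  level   name  bonus  bonus_x5
0    L5    Yui     10        50
1    L6    Fay     10        50
2    L4    Vic     22       110
3    L5    Zoe     50       250
4    L4    Fay     34       170
5    L6    Yui     16        80
6    L4    Vic     17        85
7    L5  Quinn     28       140
8    L5    Fay     37       185
9    L5    Yui     30       150
take 6 rows with largest bonus:
  level   name  bonus  bonus_x5
3    L5    Zoe     50       250
8    L5    Fay     37       185
4    L4    Fay     34       170
9    L5    Yui     30       150
7    L5  Quinn     28       140
2    L4    Vic     22       110
drop duplicate name (keep=first):
  level   name  bonus  bonus_x5
3    L5    Zoe     50       250
8    L5    Fay     37       185
9    L5    Yui     30       150
7    L5  Quinn     28       140
2    L4    Vic     22       110
group by level, sum of bonus_x5:
level
L4    110
L5    725
Name: bonus_x5, dtype: int64
Finally, sum of the resulting series = 835.

835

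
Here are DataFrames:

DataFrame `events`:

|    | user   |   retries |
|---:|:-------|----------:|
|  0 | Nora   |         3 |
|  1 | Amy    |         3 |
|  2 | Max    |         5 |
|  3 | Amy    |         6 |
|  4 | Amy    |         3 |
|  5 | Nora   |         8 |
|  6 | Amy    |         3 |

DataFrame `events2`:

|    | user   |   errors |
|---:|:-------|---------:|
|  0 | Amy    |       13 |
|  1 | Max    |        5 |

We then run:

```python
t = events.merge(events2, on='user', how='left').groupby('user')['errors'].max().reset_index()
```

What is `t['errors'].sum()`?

merge on 'user' (how='left') → 7 rows:
   user  retries  errors
0  Nora        3     NaN
1   Amy        3    13.0
2   Max        5     5.0
3   Amy        6    13.0
4   Amy        3    13.0
5  Nora        8     NaN
6   Amy        3    13.0
group by user, max of errors:
user
Amy     13.0
Max      5.0
Nora     NaN
Name: errors, dtype: float64
reset_index():
   user  errors
0   Amy    13.0
1   Max     5.0
2  Nora     NaN
The sum of column 'errors' is 18.0.

18.0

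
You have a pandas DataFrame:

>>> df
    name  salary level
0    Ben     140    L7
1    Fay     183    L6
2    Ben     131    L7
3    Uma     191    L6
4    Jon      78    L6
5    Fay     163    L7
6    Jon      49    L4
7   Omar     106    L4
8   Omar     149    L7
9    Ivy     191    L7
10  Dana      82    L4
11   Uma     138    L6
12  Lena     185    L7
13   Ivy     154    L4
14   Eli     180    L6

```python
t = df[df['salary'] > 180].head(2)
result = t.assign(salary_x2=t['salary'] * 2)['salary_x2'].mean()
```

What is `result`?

filter rows where salary > 180:
    name  salary level
1    Fay     183    L6
3    Uma     191    L6
9    Ivy     191    L7
12  Lena     185    L7
take first 2 rows:
  name  salary level
1  Fay     183    L6
3  Uma     191    L6
add column salary_x2 = t['salary'] * 2:
  name  salary level  salary_x2
1  Fay     183    L6        366
3  Uma     191    L6        382
The mean of column 'salary_x2' is 374.0.

374.0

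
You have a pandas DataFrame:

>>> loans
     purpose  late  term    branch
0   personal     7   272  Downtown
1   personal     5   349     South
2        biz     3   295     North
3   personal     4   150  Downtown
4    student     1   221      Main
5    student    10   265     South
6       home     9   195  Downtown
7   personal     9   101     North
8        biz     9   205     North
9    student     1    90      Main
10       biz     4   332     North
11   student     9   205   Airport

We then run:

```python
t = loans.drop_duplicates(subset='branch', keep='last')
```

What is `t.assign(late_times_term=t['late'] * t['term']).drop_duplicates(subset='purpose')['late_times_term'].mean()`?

drop duplicate branch (keep=last):
    purpose  late  term    branch
5   student    10   265     South
6      home     9   195  Downtown
9   student     1    90      Main
10      biz     4   332     North
11  student     9   205   Airport
add column late_times_term = t['late'] * t['term']:
    purpose  late  term    branch  late_times_term
5   student    10   265     South             2650
6      home     9   195  Downtown             1755
9   student     1    90      Main               90
10      biz     4   332     North             1328
11  student     9   205   Airport             1845
drop duplicate purpose (keep=first):
    purpose  late  term    branch  late_times_term
5   student    10   265     South             2650
6      home     9   195  Downtown             1755
10      biz     4   332     North             1328
So mean() = 1911.0.

1911.0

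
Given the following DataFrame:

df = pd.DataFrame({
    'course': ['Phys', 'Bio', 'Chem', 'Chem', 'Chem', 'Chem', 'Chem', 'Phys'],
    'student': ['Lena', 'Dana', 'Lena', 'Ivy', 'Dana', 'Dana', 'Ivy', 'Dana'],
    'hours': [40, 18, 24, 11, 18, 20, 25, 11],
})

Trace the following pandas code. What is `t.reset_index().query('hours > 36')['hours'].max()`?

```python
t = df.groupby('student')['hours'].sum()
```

group by student, sum of hours:
student
Dana    67
Ivy     36
Lena    64
Name: hours, dtype: int64
reset_index():
  student  hours
0    Dana     67
1     Ivy     36
2    Lena     64
filter rows where hours > 36:
  student  hours
0    Dana     67
2    Lena     64
Then the max of column 'hours': 67

67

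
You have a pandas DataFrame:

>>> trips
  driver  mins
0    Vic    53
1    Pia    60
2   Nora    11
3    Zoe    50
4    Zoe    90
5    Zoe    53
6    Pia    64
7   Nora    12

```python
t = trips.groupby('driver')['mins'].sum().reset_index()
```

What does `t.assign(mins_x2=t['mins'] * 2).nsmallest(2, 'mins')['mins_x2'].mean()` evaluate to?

group by driver, sum of mins:
driver
Nora     23
Pia     124
Vic      53
Zoe     193
Name: mins, dtype: int64
reset_index():
  driver  mins
0   Nora    23
1    Pia   124
2    Vic    53
3    Zoe   193
add column mins_x2 = t['mins'] * 2:
  driver  mins  mins_x2
0   Nora    23       46
1    Pia   124      248
2    Vic    53      106
3    Zoe   193      386
take 2 rows with smallest mins:
  driver  mins  mins_x2
0   Nora    23       46
2    Vic    53      106
The mean of column 'mins_x2' is 76.0.

76.0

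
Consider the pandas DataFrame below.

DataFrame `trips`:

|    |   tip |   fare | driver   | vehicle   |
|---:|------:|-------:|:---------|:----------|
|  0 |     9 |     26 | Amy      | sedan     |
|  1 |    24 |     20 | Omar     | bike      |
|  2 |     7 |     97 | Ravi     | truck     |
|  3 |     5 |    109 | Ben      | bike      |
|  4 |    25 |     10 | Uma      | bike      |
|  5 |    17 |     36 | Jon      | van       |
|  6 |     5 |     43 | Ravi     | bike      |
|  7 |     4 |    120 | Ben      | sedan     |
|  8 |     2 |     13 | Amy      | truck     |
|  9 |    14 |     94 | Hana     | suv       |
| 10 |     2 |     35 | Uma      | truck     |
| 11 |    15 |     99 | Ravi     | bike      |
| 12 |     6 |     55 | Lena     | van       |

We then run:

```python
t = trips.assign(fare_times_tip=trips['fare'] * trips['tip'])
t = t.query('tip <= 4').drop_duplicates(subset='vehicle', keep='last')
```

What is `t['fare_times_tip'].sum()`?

550

add column fare_times_tip = trips['fare'] * trips['tip']:
    tip  fare driver vehicle  fare_times_tip
0     9    26    Amy   sedan             234
1    24    20   Omar    bike             480
2     7    97   Ravi   truck             679
3     5   109    Ben    bike             545
4    25    10    Uma    bike             250
5    17    36    Jon     van             612
6     5    43   Ravi    bike             215
7     4   120    Ben   sedan             480
8     2    13    Amy   truck              26
9    14    94   Hana     suv            1316
10    2    35    Uma   truck              70
11   15    99   Ravi    bike            1485
12    6    55   Lena     van             330
filter rows where tip <= 4:
    tip  fare driver vehicle  fare_times_tip
7     4   120    Ben   sedan             480
8     2    13    Amy   truck              26
10    2    35    Uma   truck              70
drop duplicate vehicle (keep=last):
    tip  fare driver vehicle  fare_times_tip
7     4   120    Ben   sedan             480
10    2    35    Uma   truck              70
The sum of column 'fare_times_tip' is 550.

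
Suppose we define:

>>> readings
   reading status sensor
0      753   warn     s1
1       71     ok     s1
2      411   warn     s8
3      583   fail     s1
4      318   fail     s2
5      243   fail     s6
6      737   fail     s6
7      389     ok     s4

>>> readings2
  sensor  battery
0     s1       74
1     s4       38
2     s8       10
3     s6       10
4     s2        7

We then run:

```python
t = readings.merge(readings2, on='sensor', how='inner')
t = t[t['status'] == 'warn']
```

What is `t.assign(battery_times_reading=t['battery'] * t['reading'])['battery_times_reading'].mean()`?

merge on 'sensor' (how='inner') → 8 rows:
   reading status sensor  battery
0      753   warn     s1       74
1       71     ok     s1       74
2      411   warn     s8       10
3      583   fail     s1       74
4      318   fail     s2        7
5      243   fail     s6       10
6      737   fail     s6       10
7      389     ok     s4       38
filter rows where status == 'warn':
   reading status sensor  battery
0      753   warn     s1       74
2      411   warn     s8       10
add column battery_times_reading = t['battery'] * t['reading']:
   reading status sensor  battery  battery_times_reading
0      753   warn     s1       74                  55722
2      411   warn     s8       10                   4110
Finally, mean of column 'battery_times_reading' = 29916.0.

29916.0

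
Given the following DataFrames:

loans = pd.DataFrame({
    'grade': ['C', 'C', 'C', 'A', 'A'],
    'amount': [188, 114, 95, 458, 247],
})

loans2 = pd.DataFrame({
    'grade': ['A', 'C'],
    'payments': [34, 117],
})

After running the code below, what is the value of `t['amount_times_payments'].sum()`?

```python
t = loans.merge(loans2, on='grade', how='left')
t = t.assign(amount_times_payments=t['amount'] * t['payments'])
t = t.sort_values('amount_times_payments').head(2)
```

merge on 'grade' (how='left') → 5 rows:
  grade  amount  payments
0     C     188       117
1     C     114       117
2     C      95       117
3     A     458        34
4     A     247        34
add column amount_times_payments = t['amount'] * t['payments']:
  grade  amount  payments  amount_times_payments
0     C     188       117                  21996
1     C     114       117                  13338
2     C      95       117                  11115
3     A     458        34                  15572
4     A     247        34                   8398
sort by amount_times_payments:
  grade  amount  payments  amount_times_payments
4     A     247        34                   8398
2     C      95       117                  11115
1     C     114       117                  13338
3     A     458        34                  15572
0     C     188       117                  21996
take first 2 rows:
  grade  amount  payments  amount_times_payments
4     A     247        34                   8398
2     C      95       117                  11115
Taking the sum of column 'amount_times_payments' gives 19513.

19513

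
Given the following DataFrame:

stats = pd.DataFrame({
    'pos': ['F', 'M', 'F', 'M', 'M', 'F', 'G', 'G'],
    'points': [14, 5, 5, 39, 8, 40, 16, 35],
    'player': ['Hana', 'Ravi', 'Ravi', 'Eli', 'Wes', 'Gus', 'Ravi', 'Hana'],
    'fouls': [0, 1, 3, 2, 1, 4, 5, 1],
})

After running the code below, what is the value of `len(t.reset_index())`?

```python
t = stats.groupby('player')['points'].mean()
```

group by player, mean of points:
player
Eli     39.000000
Gus     40.000000
Hana    24.500000
Ravi     8.666667
Wes      8.000000
Name: points, dtype: float64
reset_index():
  player     points
0    Eli  39.000000
1    Gus  40.000000
2   Hana  24.500000
3   Ravi   8.666667
4    Wes   8.000000

5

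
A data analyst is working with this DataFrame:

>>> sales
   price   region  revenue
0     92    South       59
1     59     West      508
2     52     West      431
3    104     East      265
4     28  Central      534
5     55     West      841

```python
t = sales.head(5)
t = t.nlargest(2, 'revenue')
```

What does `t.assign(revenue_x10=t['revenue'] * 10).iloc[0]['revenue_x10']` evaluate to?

5340

take first 5 rows:
   price   region  revenue
0     92    South       59
1     59     West      508
2     52     West      431
3    104     East      265
4     28  Central      534
take 2 rows with largest revenue:
   price   region  revenue
4     28  Central      534
1     59     West      508
add column revenue_x10 = t['revenue'] * 10:
   price   region  revenue  revenue_x10
4     28  Central      534         5340
1     59     West      508         5080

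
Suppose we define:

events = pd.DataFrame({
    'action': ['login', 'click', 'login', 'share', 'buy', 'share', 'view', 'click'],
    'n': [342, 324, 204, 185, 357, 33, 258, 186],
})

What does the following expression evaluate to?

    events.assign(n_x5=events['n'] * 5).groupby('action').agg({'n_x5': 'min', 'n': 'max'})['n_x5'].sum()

5190

add column n_x5 = events['n'] * 5:
  action    n  n_x5
0  login  342  1710
1  click  324  1620
2  login  204  1020
3  share  185   925
4    buy  357  1785
5  share   33   165
6   view  258  1290
7  click  186   930
group by action: min(n_x5), max(n):
        n_x5    n
action           
buy     1785  357
click    930  324
login   1020  342
share    165  185
view    1290  258
Then the sum of column 'n_x5': 5190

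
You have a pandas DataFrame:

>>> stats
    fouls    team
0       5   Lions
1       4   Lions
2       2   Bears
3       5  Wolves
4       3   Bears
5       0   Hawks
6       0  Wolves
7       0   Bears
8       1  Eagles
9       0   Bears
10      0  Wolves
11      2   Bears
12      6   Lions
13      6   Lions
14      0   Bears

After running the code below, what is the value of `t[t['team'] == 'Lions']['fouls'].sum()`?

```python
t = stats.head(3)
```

9

take first 3 rows:
   fouls   team
0      5  Lions
1      4  Lions
2      2  Bears
filter rows where team == 'Lions':
   fouls   team
0      5  Lions
1      4  Lions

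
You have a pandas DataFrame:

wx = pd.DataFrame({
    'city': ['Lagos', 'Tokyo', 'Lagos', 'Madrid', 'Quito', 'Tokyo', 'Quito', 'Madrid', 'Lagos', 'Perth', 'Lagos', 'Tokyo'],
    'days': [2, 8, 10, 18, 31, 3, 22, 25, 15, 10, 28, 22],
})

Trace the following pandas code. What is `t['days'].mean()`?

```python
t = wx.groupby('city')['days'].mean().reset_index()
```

16.55

group by city, mean of days:
city
Lagos     13.75
Madrid    21.50
Perth     10.00
Quito     26.50
Tokyo     11.00
Name: days, dtype: float64
reset_index():
     city   days
0   Lagos  13.75
1  Madrid  21.50
2   Perth  10.00
3   Quito  26.50
4   Tokyo  11.00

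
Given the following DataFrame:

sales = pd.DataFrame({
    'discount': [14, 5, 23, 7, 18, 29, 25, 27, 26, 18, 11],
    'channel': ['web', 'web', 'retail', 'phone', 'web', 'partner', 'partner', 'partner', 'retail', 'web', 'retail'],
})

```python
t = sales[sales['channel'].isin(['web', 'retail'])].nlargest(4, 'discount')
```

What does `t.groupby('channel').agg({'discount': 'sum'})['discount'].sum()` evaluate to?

85

filter rows where channel in ['web', 'retail']:
    discount channel
0         14     web
1          5     web
2         23  retail
4         18     web
8         26  retail
9         18     web
10        11  retail
take 4 rows with largest discount:
   discount channel
8        26  retail
2        23  retail
4        18     web
9        18     web
group by channel, sum of discount:
         discount
channel          
retail         49
web            36
sum of column 'discount' → 85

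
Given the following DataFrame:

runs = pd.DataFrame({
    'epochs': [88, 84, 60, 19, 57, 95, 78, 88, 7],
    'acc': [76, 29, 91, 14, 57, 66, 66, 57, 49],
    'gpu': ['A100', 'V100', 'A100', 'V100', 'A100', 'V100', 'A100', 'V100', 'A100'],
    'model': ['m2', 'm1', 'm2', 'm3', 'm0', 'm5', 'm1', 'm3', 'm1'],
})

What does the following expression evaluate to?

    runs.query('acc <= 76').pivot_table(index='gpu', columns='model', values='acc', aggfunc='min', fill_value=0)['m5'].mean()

filter rows where acc <= 76:
   epochs  acc   gpu model
0      88   76  A100    m2
1      84   29  V100    m1
3      19   14  V100    m3
4      57   57  A100    m0
5      95   66  V100    m5
6      78   66  A100    m1
7      88   57  V100    m3
8       7   49  A100    m1
pivot: rows=gpu, cols=model, min(acc):
model  m0  m1  m2  m3  m5
gpu                      
A100   57  49  76   0   0
V100    0  29   0  14  66
Finally, mean of column 'm5' = 33.0.

33.0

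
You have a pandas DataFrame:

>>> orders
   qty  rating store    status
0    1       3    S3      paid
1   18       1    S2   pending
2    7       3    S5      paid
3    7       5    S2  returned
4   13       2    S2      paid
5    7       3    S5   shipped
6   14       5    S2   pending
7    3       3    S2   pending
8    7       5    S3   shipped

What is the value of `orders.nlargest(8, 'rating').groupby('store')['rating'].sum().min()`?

6

take 8 rows with largest rating:
   qty  rating store    status
3    7       5    S2  returned
6   14       5    S2   pending
8    7       5    S3   shipped
0    1       3    S3      paid
2    7       3    S5      paid
5    7       3    S5   shipped
7    3       3    S2   pending
4   13       2    S2      paid
group by store, sum of rating:
store
S2    15
S3     8
S5     6
Name: rating, dtype: int64
Taking the min of the resulting series gives 6.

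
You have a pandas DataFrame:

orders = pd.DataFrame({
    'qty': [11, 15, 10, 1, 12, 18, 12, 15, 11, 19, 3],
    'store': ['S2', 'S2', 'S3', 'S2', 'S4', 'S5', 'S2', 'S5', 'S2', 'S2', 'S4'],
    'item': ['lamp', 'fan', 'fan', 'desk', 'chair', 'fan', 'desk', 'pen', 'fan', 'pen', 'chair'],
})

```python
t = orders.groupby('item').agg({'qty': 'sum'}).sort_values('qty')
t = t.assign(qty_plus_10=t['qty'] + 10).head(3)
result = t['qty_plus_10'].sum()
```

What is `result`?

group by item, sum of qty:
       qty
item      
chair   15
desk    13
fan     54
lamp    11
pen     34
sort by qty:
       qty
item      
lamp    11
desk    13
chair   15
pen     34
fan     54
add column qty_plus_10 = t['qty'] + 10:
       qty  qty_plus_10
item                   
lamp    11           21
desk    13           23
chair   15           25
pen     34           44
fan     54           64
take first 3 rows:
       qty  qty_plus_10
item                   
lamp    11           21
desk    13           23
chair   15           25
Reading off the sum of column 'qty_plus_10', we get 69.

69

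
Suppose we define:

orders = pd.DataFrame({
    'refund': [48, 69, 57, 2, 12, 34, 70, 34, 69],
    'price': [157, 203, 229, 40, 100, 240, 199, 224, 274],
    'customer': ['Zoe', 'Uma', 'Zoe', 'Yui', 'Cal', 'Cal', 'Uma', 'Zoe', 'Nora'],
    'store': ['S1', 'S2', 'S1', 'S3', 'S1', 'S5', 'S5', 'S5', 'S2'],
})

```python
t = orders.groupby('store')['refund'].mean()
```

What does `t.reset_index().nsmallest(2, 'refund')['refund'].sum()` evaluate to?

41.0

group by store, mean of refund:
store
S1    39.0
S2    69.0
S3     2.0
S5    46.0
Name: refund, dtype: float64
reset_index():
  store  refund
0    S1    39.0
1    S2    69.0
2    S3     2.0
3    S5    46.0
take 2 rows with smallest refund:
  store  refund
2    S3     2.0
0    S1    39.0
So sum() = 41.0.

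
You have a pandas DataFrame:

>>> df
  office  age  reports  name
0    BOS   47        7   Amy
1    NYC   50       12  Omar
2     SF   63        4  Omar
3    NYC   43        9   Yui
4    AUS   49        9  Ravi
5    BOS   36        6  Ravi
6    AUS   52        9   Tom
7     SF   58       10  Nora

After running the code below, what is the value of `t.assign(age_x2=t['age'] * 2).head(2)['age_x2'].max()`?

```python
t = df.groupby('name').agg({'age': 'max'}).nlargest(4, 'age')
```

126

group by name, max of age:
      age
name     
Amy    47
Nora   58
Omar   63
Ravi   49
Tom    52
Yui    43
take 4 rows with largest age:
      age
name     
Omar   63
Nora   58
Tom    52
Ravi   49
add column age_x2 = t['age'] * 2:
      age  age_x2
name             
Omar   63     126
Nora   58     116
Tom    52     104
Ravi   49      98
take first 2 rows:
      age  age_x2
name             
Omar   63     126
Nora   58     116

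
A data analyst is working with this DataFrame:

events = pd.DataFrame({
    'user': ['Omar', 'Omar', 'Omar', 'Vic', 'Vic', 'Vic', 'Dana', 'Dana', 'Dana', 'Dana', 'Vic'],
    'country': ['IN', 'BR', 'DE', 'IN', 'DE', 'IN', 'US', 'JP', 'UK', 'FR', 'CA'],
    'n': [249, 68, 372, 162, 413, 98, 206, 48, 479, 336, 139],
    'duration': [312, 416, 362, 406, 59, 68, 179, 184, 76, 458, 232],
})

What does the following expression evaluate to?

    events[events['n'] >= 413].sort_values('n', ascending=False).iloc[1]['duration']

59

filter rows where n >= 413:
   user country    n  duration
4   Vic      DE  413        59
8  Dana      UK  479        76
sort by n descending:
   user country    n  duration
8  Dana      UK  479        76
4   Vic      DE  413        59
Then the value at position 1, column 'duration': 59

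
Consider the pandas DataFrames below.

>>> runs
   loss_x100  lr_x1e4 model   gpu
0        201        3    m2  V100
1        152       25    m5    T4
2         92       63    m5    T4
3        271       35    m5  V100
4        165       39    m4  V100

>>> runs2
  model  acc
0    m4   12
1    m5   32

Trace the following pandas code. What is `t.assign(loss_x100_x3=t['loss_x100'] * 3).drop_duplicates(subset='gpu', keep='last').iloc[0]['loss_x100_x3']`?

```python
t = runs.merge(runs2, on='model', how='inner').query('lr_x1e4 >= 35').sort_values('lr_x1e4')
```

495

merge on 'model' (how='inner') → 4 rows:
   loss_x100  lr_x1e4 model   gpu  acc
0        152       25    m5    T4   32
1         92       63    m5    T4   32
2        271       35    m5  V100   32
3        165       39    m4  V100   12
filter rows where lr_x1e4 >= 35:
   loss_x100  lr_x1e4 model   gpu  acc
1         92       63    m5    T4   32
2        271       35    m5  V100   32
3        165       39    m4  V100   12
sort by lr_x1e4:
   loss_x100  lr_x1e4 model   gpu  acc
2        271       35    m5  V100   32
3        165       39    m4  V100   12
1         92       63    m5    T4   32
add column loss_x100_x3 = t['loss_x100'] * 3:
   loss_x100  lr_x1e4 model   gpu  acc  loss_x100_x3
2        271       35    m5  V100   32           813
3        165       39    m4  V100   12           495
1         92       63    m5    T4   32           276
drop duplicate gpu (keep=last):
   loss_x100  lr_x1e4 model   gpu  acc  loss_x100_x3
3        165       39    m4  V100   12           495
1         92       63    m5    T4   32           276
Then the value at position 0, column 'loss_x100_x3': 495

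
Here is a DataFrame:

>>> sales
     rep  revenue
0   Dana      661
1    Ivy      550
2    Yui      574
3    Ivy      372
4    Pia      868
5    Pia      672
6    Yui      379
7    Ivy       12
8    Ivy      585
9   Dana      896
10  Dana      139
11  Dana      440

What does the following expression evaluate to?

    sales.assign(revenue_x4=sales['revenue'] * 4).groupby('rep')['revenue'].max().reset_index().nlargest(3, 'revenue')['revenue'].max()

896

add column revenue_x4 = sales['revenue'] * 4:
     rep  revenue  revenue_x4
0   Dana      661        2644
1    Ivy      550        2200
2    Yui      574        2296
3    Ivy      372        1488
4    Pia      868        3472
5    Pia      672        2688
6    Yui      379        1516
7    Ivy       12          48
8    Ivy      585        2340
9   Dana      896        3584
10  Dana      139         556
11  Dana      440        1760
group by rep, max of revenue:
rep
Dana    896
Ivy     585
Pia     868
Yui     574
Name: revenue, dtype: int64
reset_index():
    rep  revenue
0  Dana      896
1   Ivy      585
2   Pia      868
3   Yui      574
take 3 rows with largest revenue:
    rep  revenue
0  Dana      896
2   Pia      868
1   Ivy      585
Hence 896.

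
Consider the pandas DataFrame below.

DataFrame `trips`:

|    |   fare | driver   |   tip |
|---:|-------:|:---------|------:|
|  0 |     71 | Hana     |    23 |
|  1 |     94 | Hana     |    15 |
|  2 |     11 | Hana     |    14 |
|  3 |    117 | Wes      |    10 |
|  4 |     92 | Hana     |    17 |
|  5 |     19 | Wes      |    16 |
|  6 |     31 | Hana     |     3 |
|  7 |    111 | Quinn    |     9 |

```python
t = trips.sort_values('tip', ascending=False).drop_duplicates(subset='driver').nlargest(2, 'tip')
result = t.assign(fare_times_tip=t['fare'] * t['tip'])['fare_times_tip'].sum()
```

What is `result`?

sort by tip descending:
   fare driver  tip
0    71   Hana   23
4    92   Hana   17
5    19    Wes   16
1    94   Hana   15
2    11   Hana   14
3   117    Wes   10
7   111  Quinn    9
6    31   Hana    3
drop duplicate driver (keep=first):
   fare driver  tip
0    71   Hana   23
5    19    Wes   16
7   111  Quinn    9
take 2 rows with largest tip:
   fare driver  tip
0    71   Hana   23
5    19    Wes   16
add column fare_times_tip = t['fare'] * t['tip']:
   fare driver  tip  fare_times_tip
0    71   Hana   23            1633
5    19    Wes   16             304

1937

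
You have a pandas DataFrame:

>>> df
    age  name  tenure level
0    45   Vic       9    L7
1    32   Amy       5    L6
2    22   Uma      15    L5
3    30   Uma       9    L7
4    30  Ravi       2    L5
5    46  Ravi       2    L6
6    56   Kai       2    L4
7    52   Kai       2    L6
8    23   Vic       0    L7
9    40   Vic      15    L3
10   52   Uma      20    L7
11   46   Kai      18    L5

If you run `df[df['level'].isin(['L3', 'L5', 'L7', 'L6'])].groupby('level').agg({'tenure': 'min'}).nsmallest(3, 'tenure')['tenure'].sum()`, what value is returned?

4

filter rows where level in ['L3', 'L5', 'L7', 'L6']:
    age  name  tenure level
0    45   Vic       9    L7
1    32   Amy       5    L6
2    22   Uma      15    L5
3    30   Uma       9    L7
4    30  Ravi       2    L5
5    46  Ravi       2    L6
7    52   Kai       2    L6
8    23   Vic       0    L7
9    40   Vic      15    L3
10   52   Uma      20    L7
11   46   Kai      18    L5
group by level, min of tenure:
       tenure
level        
L3         15
L5          2
L6          2
L7          0
take 3 rows with smallest tenure:
       tenure
level        
L7          0
L5          2
L6          2
Hence 4.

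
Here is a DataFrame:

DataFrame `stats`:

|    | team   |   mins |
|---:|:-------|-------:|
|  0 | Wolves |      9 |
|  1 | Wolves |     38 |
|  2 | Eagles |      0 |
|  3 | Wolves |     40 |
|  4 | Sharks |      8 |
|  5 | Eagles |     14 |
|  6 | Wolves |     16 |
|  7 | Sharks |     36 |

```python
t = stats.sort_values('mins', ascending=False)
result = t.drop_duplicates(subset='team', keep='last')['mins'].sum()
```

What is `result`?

sort by mins descending:
     team  mins
3  Wolves    40
1  Wolves    38
7  Sharks    36
6  Wolves    16
5  Eagles    14
0  Wolves     9
4  Sharks     8
2  Eagles     0
drop duplicate team (keep=last):
     team  mins
0  Wolves     9
4  Sharks     8
2  Eagles     0

17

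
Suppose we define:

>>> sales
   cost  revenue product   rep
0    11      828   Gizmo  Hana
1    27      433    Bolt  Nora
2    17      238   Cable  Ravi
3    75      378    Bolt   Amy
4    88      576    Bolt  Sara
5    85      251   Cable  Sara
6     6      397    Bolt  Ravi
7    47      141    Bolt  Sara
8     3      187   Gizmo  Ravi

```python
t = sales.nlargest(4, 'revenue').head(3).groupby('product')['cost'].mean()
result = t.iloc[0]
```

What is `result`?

take 4 rows with largest revenue:
   cost  revenue product   rep
0    11      828   Gizmo  Hana
4    88      576    Bolt  Sara
1    27      433    Bolt  Nora
6     6      397    Bolt  Ravi
take first 3 rows:
   cost  revenue product   rep
0    11      828   Gizmo  Hana
4    88      576    Bolt  Sara
1    27      433    Bolt  Nora
group by product, mean of cost:
product
Bolt     57.5
Gizmo    11.0
Name: cost, dtype: float64
Hence 57.5.

57.5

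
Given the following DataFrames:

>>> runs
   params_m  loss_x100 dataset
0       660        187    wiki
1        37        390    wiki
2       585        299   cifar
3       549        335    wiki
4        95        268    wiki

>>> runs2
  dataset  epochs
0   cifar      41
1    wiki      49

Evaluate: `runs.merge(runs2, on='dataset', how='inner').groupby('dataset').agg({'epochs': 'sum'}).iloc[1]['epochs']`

196

merge on 'dataset' (how='inner') → 5 rows:
   params_m  loss_x100 dataset  epochs
0       660        187    wiki      49
1        37        390    wiki      49
2       585        299   cifar      41
3       549        335    wiki      49
4        95        268    wiki      49
group by dataset, sum of epochs:
         epochs
dataset        
cifar        41
wiki        196
Reading off the value at position 1, column 'epochs', we get 196.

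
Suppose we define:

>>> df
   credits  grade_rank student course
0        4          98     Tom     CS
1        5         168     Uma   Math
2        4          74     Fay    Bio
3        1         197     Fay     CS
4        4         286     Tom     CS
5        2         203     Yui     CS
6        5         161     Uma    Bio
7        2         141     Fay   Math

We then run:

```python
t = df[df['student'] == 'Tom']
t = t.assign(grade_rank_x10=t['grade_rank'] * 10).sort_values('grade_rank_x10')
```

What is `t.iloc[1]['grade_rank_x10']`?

2860

filter rows where student == 'Tom':
   credits  grade_rank student course
0        4          98     Tom     CS
4        4         286     Tom     CS
add column grade_rank_x10 = t['grade_rank'] * 10:
   credits  grade_rank student course  grade_rank_x10
0        4          98     Tom     CS             980
4        4         286     Tom     CS            2860
sort by grade_rank_x10:
   credits  grade_rank student course  grade_rank_x10
0        4          98     Tom     CS             980
4        4         286     Tom     CS            2860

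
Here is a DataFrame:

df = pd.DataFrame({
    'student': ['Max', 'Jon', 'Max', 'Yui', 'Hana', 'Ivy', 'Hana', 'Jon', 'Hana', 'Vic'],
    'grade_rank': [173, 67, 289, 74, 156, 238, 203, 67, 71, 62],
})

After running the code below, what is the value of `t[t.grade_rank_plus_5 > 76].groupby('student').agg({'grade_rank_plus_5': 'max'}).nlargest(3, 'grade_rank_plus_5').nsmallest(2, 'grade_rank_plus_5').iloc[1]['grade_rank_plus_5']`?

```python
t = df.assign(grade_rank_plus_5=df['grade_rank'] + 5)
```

add column grade_rank_plus_5 = df['grade_rank'] + 5:
  student  grade_rank  grade_rank_plus_5
0     Max         173                178
1     Jon          67                 72
2     Max         289                294
3     Yui          74                 79
4    Hana         156                161
5     Ivy         238                243
6    Hana         203                208
7     Jon          67                 72
8    Hana          71                 76
9     Vic          62                 67
filter rows where grade_rank_plus_5 > 76:
  student  grade_rank  grade_rank_plus_5
0     Max         173                178
2     Max         289                294
3     Yui          74                 79
4    Hana         156                161
5     Ivy         238                243
6    Hana         203                208
group by student, max of grade_rank_plus_5:
         grade_rank_plus_5
student                   
Hana                   208
Ivy                    243
Max                    294
Yui                     79
take 3 rows with largest grade_rank_plus_5:
         grade_rank_plus_5
student                   
Max                    294
Ivy                    243
Hana                   208
take 2 rows with smallest grade_rank_plus_5:
         grade_rank_plus_5
student                   
Hana                   208
Ivy                    243
The value at position 1, column 'grade_rank_plus_5' is 243.

243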